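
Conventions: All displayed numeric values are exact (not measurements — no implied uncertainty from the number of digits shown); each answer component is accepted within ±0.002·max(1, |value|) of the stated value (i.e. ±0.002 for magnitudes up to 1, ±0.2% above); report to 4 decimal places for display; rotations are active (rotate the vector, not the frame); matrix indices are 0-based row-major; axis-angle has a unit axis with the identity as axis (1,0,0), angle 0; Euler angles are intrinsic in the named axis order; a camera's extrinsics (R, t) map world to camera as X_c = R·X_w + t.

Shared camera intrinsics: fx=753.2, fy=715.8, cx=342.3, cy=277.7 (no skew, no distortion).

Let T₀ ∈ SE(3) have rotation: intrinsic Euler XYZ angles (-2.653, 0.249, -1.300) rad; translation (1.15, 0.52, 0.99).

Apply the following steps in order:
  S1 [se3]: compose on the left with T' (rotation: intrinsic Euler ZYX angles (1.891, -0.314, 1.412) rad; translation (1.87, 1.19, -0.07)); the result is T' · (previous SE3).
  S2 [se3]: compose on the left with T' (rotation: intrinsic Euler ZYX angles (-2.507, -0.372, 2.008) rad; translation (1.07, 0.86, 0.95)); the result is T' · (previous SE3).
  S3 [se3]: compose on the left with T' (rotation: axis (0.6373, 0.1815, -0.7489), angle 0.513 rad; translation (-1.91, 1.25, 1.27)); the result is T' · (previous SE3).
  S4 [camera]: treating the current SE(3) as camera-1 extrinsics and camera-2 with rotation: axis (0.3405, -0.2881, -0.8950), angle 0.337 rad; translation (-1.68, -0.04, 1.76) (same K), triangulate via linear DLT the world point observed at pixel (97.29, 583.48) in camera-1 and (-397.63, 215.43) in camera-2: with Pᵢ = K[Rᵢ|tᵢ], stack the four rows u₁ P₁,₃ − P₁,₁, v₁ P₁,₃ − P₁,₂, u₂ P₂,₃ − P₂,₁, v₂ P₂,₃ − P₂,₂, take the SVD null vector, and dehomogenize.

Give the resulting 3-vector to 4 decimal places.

after S1 (compose_se3): R=[0.3643 -0.1806 -0.9136; 0.0909 0.9832 -0.1582; 0.9268 -0.0254 0.3746], t=(2.4407, 2.3136, 0.9224)
after S2 (compose_se3): R=[-0.8847 0.1662 0.4355; 0.4391 0.6107 0.6589; -0.1564 0.7742 -0.6133], t=(-1.3381, 1.3414, 3.4259)
after S3 (compose_se3): R=[-0.6535 0.4085 0.6373; 0.7481 0.2204 0.6259; 0.1152 0.8857 -0.4496], t=(-2.5381, 1.7648, 5.0997)
after S4 (triangulate): (-0.8987, -0.3788, 1.2006)

result = (-0.8987, -0.3788, 1.2006)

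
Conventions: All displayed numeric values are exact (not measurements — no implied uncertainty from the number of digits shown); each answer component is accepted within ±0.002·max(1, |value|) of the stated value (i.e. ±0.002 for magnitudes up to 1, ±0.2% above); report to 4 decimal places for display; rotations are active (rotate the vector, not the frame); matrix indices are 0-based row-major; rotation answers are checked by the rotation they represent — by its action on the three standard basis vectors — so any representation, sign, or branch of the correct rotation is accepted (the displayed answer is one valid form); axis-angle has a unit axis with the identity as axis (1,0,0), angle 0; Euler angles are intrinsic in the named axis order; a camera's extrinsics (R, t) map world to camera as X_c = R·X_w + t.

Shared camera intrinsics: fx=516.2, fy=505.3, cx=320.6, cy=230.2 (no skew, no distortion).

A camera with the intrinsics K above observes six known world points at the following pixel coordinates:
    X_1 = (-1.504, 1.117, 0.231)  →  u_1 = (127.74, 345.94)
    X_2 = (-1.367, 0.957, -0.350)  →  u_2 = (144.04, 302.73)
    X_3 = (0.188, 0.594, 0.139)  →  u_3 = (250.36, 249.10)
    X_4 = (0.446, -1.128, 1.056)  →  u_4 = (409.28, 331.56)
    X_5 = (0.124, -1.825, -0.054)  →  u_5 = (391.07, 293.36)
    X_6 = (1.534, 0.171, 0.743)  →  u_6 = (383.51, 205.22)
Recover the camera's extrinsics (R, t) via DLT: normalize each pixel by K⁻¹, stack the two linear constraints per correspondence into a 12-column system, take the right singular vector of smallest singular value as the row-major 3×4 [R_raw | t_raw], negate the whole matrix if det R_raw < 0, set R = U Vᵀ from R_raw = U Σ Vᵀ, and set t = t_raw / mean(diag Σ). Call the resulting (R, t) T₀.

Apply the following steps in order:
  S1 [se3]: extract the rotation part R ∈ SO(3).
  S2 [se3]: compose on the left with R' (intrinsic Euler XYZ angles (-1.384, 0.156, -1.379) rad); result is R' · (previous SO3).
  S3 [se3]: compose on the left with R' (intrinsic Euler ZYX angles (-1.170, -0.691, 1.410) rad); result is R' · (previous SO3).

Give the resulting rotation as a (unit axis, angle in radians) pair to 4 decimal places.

rotation (axis_angle) = ((0.1960, 0.8037, -0.5618), 2.5793)

source (pnp_recover): camera pose = R=[0.6011 -0.7381 0.3066; -0.7058 -0.3103 0.6368; -0.3749 -0.5992 -0.7074], t=(-0.4500, 0.4300, 5.9101)
after S1 (rot_of_se3): [0.6011 -0.7381 0.3066; -0.7058 -0.3103 0.6368; -0.3749 -0.5992 -0.7074]
after S2 (compose_so3): [-0.6295 -0.5330 0.5654; -0.4102 -0.3900 -0.8244; 0.6599 -0.7509 0.0269]
after S3 (compose_so3): [-0.7751 0.5903 0.2252; -0.0087 0.3465 -0.9380; -0.6318 -0.7290 -0.2635]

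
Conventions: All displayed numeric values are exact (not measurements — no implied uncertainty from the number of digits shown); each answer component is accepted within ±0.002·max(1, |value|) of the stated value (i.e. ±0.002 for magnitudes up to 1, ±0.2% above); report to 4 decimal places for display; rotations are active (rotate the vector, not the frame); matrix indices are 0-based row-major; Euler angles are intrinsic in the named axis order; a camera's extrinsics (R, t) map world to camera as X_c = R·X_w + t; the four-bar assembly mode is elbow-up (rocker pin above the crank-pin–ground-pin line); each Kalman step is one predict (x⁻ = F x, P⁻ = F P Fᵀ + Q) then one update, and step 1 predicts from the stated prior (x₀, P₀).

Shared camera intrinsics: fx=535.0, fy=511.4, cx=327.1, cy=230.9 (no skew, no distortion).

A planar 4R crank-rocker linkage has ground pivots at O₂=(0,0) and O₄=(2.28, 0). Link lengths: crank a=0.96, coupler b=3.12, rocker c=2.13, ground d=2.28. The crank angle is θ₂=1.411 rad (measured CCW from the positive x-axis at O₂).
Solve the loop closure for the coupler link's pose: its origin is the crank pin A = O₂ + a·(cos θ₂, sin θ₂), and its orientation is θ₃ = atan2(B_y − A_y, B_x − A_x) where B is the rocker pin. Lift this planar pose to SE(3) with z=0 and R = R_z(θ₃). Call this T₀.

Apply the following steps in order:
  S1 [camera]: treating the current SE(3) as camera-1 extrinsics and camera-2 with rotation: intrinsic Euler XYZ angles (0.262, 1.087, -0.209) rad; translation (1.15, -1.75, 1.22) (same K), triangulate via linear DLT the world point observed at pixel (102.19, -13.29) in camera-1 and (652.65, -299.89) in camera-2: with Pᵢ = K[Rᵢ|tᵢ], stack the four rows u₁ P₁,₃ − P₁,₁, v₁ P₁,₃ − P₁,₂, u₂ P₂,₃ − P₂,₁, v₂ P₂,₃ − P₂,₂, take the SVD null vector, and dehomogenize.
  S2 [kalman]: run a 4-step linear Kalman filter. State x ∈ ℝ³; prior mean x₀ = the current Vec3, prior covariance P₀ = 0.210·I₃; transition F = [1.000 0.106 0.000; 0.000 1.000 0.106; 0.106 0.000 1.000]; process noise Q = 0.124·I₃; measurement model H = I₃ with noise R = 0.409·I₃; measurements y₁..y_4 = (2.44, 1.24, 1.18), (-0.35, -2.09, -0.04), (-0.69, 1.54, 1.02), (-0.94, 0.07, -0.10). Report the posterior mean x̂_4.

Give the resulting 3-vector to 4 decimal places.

source (fourbar_fk): coupler pose = R=[0.9454 -0.3260 0.0000; 0.3260 0.9454 0.0000; 0.0000 0.0000 1.0000], t=(0.1528, 0.9478, 0.0000)
after S1 (triangulate): (-1.5252, -1.4554, 1.9379)
after S2 (kf_track): (-0.6211, 0.1607, 0.4717)

result = (-0.6211, 0.1607, 0.4717)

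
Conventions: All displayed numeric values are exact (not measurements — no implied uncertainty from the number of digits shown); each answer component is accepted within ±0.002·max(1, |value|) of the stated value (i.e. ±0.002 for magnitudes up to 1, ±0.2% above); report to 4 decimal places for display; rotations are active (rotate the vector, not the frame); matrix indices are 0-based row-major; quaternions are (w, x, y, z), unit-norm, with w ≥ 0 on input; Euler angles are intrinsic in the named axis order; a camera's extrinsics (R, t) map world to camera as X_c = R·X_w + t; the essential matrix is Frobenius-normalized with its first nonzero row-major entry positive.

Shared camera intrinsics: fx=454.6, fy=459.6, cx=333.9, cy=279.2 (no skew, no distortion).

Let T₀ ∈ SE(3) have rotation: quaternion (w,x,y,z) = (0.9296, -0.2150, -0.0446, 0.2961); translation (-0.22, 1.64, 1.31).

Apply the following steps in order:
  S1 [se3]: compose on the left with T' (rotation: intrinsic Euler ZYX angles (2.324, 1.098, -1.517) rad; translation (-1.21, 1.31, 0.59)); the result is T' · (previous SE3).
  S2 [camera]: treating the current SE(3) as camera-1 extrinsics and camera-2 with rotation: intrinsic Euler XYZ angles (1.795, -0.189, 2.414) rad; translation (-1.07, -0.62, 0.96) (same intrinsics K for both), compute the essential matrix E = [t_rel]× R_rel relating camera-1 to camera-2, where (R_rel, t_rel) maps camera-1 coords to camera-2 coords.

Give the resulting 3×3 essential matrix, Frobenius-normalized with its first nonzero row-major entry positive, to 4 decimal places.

matrix = [0.3288 0.1046 0.2234; 0.4484 -0.3895 0.2567; 0.2071 0.5783 0.1870]

after S1 (compose_se3): R=[0.1022 0.9064 -0.4100; -0.0890 -0.4021 -0.9112; -0.9908 0.1296 0.0395], t=(-1.2057, -0.7360, 0.0722)
after S2 (essential): [0.3288 0.1046 0.2234; 0.4484 -0.3895 0.2567; 0.2071 0.5783 0.1870]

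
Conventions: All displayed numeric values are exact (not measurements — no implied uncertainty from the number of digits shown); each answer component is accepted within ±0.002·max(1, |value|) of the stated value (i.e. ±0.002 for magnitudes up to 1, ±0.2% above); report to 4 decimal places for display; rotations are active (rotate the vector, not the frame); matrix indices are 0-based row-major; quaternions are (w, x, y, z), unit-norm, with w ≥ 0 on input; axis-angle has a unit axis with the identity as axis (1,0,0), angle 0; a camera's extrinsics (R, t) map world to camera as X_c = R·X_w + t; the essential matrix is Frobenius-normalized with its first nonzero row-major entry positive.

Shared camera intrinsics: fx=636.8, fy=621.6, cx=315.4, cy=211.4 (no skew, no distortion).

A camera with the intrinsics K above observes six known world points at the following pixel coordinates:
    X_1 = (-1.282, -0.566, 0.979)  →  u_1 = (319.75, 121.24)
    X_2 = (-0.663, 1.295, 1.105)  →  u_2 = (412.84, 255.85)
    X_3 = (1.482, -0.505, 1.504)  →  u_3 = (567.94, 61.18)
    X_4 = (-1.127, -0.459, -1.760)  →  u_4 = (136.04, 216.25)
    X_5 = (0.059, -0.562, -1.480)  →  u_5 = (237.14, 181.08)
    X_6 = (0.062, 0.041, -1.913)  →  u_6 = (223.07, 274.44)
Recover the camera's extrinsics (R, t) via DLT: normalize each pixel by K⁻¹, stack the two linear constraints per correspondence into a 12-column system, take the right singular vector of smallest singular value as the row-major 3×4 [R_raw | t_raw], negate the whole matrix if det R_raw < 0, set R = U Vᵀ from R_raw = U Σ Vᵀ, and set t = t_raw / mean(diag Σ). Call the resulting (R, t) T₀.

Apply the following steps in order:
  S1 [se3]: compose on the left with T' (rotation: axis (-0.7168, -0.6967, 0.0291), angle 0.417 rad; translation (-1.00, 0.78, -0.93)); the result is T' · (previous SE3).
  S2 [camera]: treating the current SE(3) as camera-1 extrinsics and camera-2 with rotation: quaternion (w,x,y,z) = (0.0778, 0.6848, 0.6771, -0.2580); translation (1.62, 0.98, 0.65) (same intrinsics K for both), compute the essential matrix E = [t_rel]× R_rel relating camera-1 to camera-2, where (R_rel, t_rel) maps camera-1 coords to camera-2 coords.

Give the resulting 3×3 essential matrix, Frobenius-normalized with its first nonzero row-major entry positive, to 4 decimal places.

matrix = [0.6545 -0.0287 0.2607; -0.0628 -0.1599 -0.0012; 0.0487 0.6815 -0.0807]

source (pnp_recover): camera pose = R=[0.6947 0.3178 0.6453; -0.0686 0.9223 -0.3804; -0.7161 0.2200 0.6625], t=(0.4900, -0.2800, 6.0503)
after S1 (compose_se3): R=[0.8669 0.2707 0.4185; -0.2343 0.9624 -0.1373; -0.4399 0.0210 0.8978], t=(-2.2572, 2.2851, 4.8214)
after S2 (essential): [0.6545 -0.0287 0.2607; -0.0628 -0.1599 -0.0012; 0.0487 0.6815 -0.0807]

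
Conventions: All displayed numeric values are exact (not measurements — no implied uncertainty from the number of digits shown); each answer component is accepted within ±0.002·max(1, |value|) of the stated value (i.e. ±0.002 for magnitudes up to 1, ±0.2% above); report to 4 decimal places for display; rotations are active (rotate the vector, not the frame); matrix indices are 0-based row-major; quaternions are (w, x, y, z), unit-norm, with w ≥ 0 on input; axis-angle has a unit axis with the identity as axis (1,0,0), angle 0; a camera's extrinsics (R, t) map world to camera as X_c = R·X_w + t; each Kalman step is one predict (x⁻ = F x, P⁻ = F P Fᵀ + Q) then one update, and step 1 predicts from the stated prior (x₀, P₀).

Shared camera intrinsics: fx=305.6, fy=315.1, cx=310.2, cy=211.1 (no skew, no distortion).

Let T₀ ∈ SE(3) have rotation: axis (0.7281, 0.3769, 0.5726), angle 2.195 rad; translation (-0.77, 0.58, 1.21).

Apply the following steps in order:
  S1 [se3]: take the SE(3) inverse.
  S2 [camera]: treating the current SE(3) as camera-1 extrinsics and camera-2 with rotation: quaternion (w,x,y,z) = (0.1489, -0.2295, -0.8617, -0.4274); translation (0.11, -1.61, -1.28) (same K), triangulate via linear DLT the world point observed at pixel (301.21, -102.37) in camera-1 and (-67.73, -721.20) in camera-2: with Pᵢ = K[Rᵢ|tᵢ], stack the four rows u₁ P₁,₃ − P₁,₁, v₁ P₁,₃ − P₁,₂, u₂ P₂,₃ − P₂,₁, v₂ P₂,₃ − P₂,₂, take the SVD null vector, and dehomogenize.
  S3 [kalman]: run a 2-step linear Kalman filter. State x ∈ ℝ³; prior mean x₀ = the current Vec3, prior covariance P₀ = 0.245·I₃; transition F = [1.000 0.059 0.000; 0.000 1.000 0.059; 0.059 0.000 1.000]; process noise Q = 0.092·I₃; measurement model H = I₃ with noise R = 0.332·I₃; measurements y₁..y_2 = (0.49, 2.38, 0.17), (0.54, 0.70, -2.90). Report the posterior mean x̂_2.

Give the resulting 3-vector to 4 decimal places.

result = (0.8342, 1.1238, -1.4869)

after S1 (invert_se3): R=[0.2554 0.8994 0.3548; -0.0298 -0.3594 0.9327; 0.9664 -0.2488 -0.0650], t=(-0.7542, -0.9430, 0.9671)
after S2 (triangulate): (1.5100, 0.7698, -1.1042)
after S3 (kf_track): (0.8342, 1.1238, -1.4869)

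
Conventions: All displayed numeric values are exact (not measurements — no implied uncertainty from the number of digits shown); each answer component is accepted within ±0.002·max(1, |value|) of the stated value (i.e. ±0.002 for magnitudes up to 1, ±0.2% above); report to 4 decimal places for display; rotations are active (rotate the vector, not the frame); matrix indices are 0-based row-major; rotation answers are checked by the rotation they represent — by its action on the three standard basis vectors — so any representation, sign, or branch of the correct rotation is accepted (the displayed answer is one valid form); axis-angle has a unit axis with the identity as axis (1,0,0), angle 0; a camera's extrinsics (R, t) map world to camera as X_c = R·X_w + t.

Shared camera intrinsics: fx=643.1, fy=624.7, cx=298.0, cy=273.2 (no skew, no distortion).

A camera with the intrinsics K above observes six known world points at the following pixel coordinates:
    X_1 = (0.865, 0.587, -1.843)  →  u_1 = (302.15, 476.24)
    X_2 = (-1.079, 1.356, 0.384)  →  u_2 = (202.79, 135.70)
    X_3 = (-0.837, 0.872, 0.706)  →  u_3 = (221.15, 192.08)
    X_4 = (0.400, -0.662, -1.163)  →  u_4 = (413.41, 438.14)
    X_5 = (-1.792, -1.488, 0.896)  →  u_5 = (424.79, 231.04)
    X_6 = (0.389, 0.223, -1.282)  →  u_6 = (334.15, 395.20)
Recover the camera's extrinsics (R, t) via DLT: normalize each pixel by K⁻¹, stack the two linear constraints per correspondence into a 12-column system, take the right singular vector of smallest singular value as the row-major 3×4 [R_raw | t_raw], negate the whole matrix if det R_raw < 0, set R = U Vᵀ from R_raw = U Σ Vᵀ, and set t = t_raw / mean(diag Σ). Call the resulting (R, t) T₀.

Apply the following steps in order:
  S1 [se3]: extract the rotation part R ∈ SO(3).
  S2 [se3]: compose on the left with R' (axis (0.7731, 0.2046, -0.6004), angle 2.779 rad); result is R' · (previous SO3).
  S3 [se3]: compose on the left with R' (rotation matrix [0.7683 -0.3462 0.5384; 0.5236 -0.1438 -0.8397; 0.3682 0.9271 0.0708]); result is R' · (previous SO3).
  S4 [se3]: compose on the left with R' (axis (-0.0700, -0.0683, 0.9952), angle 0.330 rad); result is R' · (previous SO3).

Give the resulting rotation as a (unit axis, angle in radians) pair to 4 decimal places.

source (pnp_recover): camera pose = R=[-0.4473 -0.7470 -0.4919; 0.8778 -0.4721 -0.0813; -0.1715 -0.4682 0.8668], t=(-0.0601, 0.4599, 5.3798)
after S1 (rot_of_se3): [-0.4473 -0.7470 -0.4919; 0.8778 -0.4721 -0.0813; -0.1715 -0.4682 0.8668]
after S2 (compose_so3): [0.4981 -0.0240 -0.8668; -0.7035 0.5733 -0.4201; 0.5070 0.8190 0.2687]
after S3 (compose_so3): [0.8992 0.2241 -0.3758; -0.0637 -0.7827 -0.6191; -0.4329 0.5806 -0.6896]
after S4 (compose_so3): [0.8827 0.4492 -0.1383; 0.2217 -0.6573 -0.7202; -0.4145 0.6051 -0.6798]

rotation (axis_angle) = ((0.9654, 0.2012, -0.1657), 2.3851)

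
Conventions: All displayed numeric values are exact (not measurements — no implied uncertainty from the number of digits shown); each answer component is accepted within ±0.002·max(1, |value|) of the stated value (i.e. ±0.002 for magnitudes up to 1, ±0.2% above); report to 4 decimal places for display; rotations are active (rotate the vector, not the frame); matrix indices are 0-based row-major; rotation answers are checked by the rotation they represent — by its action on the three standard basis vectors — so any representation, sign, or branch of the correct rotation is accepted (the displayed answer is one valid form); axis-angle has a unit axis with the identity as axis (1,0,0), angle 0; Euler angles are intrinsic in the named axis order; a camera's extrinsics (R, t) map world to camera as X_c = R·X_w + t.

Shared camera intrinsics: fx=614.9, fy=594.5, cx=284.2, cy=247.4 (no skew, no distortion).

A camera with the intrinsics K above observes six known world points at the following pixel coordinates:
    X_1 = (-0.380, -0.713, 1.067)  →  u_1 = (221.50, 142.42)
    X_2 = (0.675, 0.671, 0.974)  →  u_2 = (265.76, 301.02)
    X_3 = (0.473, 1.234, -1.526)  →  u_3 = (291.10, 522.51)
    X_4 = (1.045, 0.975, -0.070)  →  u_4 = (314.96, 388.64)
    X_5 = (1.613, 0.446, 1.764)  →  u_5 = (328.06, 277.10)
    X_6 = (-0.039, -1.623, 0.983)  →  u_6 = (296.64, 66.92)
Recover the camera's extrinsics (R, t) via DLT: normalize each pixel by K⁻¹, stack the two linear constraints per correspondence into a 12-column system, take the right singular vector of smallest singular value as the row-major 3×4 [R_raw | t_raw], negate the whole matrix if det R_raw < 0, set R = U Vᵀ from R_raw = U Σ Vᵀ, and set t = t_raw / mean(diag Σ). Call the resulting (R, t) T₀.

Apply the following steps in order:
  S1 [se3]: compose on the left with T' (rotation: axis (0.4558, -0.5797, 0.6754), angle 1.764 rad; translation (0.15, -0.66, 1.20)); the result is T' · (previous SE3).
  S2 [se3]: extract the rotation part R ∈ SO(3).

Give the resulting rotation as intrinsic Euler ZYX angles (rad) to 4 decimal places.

rotation (euler_zyx) = (3.0599, -1.2433, -1.3139)

source (pnp_recover): camera pose = R=[0.8774 -0.4053 -0.2567; 0.3006 0.8815 -0.3641; 0.3738 0.2422 0.8953], t=(-0.2600, 0.1299, 5.0298)
after S1 (compose_se3): R=[-0.3206 -0.9334 0.1609; 0.0262 -0.1785 -0.9836; 0.9468 -0.3111 0.0817], t=(-1.0074, -5.3208, 2.7235)
after S2 (rot_of_se3): [-0.3206 -0.9334 0.1609; 0.0262 -0.1785 -0.9836; 0.9468 -0.3111 0.0817]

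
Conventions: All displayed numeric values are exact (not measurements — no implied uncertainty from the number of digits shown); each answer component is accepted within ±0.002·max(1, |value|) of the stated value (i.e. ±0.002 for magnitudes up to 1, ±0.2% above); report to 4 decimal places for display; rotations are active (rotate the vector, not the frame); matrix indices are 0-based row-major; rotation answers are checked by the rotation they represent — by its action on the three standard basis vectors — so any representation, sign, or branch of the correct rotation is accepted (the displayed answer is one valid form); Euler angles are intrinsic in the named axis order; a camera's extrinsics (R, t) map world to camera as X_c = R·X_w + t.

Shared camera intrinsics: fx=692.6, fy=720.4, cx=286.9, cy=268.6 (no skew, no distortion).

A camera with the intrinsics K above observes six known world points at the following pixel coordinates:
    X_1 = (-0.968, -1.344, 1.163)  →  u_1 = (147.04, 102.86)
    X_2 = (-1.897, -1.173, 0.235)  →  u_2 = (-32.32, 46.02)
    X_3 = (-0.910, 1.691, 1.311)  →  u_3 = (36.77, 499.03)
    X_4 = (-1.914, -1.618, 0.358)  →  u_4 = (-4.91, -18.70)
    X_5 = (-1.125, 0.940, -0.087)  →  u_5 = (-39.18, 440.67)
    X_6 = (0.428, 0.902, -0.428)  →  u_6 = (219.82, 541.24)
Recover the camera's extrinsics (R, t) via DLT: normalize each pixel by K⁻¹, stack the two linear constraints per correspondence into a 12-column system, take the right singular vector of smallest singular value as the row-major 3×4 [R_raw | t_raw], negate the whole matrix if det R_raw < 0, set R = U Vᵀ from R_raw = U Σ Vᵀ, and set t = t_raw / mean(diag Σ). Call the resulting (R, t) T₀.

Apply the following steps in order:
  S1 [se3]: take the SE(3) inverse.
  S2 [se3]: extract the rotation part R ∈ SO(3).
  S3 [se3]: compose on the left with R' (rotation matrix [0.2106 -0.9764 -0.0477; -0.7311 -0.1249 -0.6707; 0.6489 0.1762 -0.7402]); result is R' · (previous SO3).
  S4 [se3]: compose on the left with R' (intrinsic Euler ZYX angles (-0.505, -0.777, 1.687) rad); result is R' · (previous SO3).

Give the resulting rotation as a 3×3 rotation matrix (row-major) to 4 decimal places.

rotation (matrix) = ((0.4932, -0.4681, 0.7332), (-0.8575, -0.1200, 0.5002), (-0.1462, -0.8755, -0.4607))

source (pnp_recover): camera pose = R=[0.9513 -0.3063 -0.0351; 0.3062 0.9519 -0.0091; 0.0362 -0.0021 0.9993], t=(-0.5000, 0.3900, 4.0697)
after S1 (invert_se3): R=[0.9513 0.3062 0.0362; -0.3063 0.9519 -0.0021; -0.0351 -0.0091 0.9993], t=(0.2088, -0.5157, -4.0811)
after S2 (rot_of_se3): [0.9513 0.3062 0.0362; -0.3063 0.9519 -0.0021; -0.0351 -0.0091 0.9993]
after S3 (compose_so3): [0.5011 -0.8645 -0.0380; -0.6337 -0.3367 -0.6965; 0.5893 0.3731 -0.7166]
after S4 (compose_so3): [0.4932 -0.4681 0.7332; -0.8575 -0.1200 0.5002; -0.1462 -0.8755 -0.4607]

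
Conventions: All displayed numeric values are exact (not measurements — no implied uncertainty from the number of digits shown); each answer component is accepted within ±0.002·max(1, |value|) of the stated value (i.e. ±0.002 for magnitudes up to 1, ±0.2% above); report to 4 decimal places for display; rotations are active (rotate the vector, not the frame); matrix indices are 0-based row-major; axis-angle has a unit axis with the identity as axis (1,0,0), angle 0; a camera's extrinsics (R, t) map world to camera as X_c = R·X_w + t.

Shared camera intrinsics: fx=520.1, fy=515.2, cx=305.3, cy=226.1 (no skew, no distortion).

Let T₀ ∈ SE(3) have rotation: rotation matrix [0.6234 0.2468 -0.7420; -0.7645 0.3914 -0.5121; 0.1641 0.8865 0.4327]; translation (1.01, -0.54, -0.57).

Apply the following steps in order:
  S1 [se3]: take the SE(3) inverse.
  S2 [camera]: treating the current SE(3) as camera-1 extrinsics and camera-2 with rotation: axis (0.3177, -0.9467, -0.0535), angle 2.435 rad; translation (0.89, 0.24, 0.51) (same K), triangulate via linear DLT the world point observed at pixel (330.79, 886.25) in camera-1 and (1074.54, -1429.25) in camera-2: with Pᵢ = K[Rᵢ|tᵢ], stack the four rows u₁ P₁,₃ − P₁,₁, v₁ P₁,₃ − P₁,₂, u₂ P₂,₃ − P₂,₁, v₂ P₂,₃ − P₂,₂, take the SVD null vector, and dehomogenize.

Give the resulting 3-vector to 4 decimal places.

after S1 (invert_se3): R=[0.6234 -0.7645 0.1641; 0.2468 0.3914 0.8865; -0.7420 -0.5121 0.4327], t=(-0.9489, 0.4674, 0.7195)
after S2 (triangulate): (0.6930, -0.5785, 0.6946)

result = (0.6930, -0.5785, 0.6946)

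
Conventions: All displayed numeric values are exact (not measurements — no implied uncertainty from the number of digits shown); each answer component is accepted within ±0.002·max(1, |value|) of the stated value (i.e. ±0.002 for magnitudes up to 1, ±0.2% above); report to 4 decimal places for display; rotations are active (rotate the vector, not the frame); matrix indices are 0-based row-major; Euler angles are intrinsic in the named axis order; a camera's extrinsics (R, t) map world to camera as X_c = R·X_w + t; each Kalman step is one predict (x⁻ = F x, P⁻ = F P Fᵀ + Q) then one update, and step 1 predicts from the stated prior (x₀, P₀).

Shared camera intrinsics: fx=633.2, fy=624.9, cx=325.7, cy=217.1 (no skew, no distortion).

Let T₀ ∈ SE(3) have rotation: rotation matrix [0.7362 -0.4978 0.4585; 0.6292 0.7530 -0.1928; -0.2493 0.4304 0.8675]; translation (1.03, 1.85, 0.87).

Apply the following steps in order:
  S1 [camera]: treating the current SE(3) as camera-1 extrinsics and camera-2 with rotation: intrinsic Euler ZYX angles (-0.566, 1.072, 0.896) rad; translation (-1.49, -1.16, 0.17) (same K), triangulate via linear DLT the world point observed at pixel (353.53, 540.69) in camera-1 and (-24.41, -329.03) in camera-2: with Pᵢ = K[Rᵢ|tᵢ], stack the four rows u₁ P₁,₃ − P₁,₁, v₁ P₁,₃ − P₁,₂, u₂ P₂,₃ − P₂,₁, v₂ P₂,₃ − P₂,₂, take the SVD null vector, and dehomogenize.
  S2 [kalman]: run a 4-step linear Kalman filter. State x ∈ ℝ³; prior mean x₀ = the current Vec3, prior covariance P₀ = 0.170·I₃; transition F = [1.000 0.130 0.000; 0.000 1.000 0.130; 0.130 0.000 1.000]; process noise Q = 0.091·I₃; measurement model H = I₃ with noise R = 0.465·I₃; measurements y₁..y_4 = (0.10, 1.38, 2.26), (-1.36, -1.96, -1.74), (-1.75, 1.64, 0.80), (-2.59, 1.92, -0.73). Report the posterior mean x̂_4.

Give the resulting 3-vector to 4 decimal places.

after S1 (triangulate): (-1.4106, 0.9069, 1.2626)
after S2 (kf_track): (-1.6504, 1.0754, -0.1533)

result = (-1.6504, 1.0754, -0.1533)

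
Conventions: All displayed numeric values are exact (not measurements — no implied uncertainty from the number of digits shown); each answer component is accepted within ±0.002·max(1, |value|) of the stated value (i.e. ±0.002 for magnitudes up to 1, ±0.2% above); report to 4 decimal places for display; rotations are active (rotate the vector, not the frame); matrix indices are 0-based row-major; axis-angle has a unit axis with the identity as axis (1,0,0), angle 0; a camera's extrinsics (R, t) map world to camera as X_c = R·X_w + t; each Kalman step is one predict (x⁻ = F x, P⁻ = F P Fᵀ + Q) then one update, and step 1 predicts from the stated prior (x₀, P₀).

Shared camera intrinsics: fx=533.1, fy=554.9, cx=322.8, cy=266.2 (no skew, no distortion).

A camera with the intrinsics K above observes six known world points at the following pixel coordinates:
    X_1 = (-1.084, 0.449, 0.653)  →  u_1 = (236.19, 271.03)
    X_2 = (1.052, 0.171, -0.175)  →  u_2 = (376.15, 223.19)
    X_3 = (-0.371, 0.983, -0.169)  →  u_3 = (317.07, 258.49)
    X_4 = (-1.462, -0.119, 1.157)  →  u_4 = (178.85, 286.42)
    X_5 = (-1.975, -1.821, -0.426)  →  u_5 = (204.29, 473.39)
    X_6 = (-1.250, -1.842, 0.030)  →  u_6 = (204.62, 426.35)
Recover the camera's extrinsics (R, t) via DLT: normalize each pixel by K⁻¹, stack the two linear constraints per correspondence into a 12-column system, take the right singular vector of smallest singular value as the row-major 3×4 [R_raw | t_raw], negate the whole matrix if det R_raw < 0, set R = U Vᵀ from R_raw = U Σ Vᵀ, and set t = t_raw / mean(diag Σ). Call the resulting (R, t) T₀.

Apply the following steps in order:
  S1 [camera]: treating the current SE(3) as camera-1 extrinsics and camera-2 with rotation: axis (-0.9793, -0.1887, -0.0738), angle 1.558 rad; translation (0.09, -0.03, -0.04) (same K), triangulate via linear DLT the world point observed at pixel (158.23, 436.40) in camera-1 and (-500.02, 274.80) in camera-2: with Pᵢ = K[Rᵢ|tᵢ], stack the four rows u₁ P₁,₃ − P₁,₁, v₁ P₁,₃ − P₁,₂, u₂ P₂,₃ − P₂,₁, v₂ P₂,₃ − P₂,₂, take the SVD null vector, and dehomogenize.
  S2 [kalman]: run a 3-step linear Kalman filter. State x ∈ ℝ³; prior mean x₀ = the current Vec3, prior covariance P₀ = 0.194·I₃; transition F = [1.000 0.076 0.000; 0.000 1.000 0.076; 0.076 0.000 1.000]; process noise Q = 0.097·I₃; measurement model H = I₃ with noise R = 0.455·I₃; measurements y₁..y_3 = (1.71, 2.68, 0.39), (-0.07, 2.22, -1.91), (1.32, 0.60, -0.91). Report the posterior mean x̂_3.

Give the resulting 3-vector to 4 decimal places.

result = (0.3310, 0.7116, -0.6209)

source (pnp_recover): camera pose = R=[0.6322 0.1949 -0.7499; -0.5810 -0.5211 -0.6253; -0.5126 0.8309 -0.2162], t=(-0.1699, 0.0799, 6.9495)
after S1 (triangulate): (-1.7495, -1.9309, 0.3362)
after S2 (kf_track): (0.3310, 0.7116, -0.6209)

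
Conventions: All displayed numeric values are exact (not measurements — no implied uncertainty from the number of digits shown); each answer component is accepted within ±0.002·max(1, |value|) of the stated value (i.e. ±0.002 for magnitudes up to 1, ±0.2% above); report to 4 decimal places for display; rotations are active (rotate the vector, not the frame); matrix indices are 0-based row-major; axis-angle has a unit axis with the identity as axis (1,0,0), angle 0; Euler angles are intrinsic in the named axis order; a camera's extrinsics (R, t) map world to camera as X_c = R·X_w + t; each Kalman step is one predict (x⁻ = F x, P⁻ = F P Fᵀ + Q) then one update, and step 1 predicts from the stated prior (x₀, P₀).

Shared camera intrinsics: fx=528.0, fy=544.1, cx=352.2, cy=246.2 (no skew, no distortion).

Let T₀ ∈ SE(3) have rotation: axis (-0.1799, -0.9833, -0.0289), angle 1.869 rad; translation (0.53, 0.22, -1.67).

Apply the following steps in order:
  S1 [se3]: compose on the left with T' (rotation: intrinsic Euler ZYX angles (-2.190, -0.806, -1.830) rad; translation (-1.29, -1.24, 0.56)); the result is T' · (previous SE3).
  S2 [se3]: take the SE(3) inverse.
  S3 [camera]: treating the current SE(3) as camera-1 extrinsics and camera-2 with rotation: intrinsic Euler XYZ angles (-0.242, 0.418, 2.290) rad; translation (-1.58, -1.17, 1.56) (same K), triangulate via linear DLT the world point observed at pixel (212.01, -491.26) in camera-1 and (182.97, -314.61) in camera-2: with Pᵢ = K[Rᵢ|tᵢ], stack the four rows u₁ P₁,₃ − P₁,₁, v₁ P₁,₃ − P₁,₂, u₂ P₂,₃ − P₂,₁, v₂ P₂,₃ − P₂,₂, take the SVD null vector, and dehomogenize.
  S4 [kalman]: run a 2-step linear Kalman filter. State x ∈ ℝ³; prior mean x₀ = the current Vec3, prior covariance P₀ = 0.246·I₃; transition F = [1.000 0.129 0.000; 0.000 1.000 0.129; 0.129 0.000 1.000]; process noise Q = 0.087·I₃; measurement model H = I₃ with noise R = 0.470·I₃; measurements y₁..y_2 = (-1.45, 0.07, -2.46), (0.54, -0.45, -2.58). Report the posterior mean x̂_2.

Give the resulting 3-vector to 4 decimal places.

result = (-0.8293, 0.2345, -1.4303)

after S1 (compose_se3): R=[0.6213 -0.7821 0.0479; -0.6158 -0.4496 0.6470; -0.4845 -0.4315 -0.7610], t=(-2.7732, -0.4427, 1.0915)
after S2 (invert_se3): R=[0.6213 -0.6158 -0.4845; -0.7821 -0.4496 -0.4315; 0.0479 0.6470 -0.7610], t=(1.9792, -1.8971, 1.2499)
after S3 (triangulate): (-1.7136, 1.1528, 1.0381)
after S4 (kf_track): (-0.8293, 0.2345, -1.4303)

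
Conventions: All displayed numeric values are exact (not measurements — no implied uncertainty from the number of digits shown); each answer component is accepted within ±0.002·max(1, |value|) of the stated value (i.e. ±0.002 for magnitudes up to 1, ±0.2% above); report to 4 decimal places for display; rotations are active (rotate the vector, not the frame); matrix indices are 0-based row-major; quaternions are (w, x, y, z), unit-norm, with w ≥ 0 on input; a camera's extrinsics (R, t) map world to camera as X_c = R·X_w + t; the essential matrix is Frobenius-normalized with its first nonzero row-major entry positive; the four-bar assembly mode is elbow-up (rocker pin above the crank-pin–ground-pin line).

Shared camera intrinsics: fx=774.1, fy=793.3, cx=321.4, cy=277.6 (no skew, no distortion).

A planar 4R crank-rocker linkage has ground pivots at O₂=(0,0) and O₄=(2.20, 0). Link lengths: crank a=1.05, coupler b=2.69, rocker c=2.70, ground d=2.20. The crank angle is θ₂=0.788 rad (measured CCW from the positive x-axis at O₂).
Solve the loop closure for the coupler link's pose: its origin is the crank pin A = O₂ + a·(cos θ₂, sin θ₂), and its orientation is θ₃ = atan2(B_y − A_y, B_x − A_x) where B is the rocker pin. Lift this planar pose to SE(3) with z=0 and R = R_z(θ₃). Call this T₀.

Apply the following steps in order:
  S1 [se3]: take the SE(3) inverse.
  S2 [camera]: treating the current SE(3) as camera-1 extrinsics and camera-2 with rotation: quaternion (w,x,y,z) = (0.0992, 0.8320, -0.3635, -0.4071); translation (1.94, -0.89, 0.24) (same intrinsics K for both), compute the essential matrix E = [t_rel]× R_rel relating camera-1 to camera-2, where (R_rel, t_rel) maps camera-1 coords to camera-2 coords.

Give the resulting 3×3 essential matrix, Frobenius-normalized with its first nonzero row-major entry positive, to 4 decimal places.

matrix = [0.0832 -0.3847 0.3263; 0.0426 -0.3922 0.2902; -0.5311 -0.3396 -0.3184]

source (fourbar_fk): coupler pose = R=[0.6995 -0.7146 0.0000; 0.7146 0.6995 0.0000; 0.0000 0.0000 1.0000], t=(0.7405, 0.7444, 0.0000)
after S1 (invert_se3): R=[0.6995 0.7146 0.0000; -0.7146 0.6995 -0.0000; 0.0000 0.0000 1.0000], t=(-1.0500, 0.0085, 0.0000)
after S2 (essential): [0.0832 -0.3847 0.3263; 0.0426 -0.3922 0.2902; -0.5311 -0.3396 -0.3184]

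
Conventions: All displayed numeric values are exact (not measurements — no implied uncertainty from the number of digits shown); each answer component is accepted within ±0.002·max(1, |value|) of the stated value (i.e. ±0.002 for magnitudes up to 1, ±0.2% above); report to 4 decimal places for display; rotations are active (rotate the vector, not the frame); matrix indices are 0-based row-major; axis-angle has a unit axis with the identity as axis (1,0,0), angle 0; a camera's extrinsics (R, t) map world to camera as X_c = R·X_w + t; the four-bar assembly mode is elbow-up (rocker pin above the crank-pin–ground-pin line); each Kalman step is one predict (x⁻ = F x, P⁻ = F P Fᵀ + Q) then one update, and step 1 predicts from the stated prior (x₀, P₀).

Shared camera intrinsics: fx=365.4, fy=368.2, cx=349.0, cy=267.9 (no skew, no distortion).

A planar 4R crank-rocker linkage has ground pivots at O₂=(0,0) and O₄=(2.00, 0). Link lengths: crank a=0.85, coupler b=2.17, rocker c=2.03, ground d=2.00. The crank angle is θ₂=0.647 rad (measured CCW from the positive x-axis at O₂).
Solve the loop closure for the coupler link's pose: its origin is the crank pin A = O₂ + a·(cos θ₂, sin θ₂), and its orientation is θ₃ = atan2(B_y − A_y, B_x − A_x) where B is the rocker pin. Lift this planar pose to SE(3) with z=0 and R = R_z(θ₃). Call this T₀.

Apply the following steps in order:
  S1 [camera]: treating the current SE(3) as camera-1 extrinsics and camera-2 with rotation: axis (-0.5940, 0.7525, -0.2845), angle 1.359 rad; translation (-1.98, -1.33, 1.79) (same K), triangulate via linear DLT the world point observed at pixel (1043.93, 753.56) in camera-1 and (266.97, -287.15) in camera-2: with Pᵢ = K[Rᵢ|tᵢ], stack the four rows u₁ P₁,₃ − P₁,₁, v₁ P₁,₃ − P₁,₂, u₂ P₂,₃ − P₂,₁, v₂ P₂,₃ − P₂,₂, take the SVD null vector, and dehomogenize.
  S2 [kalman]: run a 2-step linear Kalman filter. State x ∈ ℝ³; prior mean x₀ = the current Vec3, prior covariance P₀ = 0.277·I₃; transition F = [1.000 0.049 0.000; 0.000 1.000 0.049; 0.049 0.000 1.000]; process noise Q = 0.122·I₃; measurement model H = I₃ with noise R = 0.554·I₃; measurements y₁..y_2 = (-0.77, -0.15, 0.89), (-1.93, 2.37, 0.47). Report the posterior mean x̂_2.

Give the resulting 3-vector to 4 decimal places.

source (fourbar_fk): coupler pose = R=[0.7213 -0.6926 0.0000; 0.6926 0.7213 0.0000; 0.0000 0.0000 1.0000], t=(0.6782, 0.5124, 0.0000)
after S1 (triangulate): (1.5327, -0.2803, 1.0400)
after S2 (kf_track): (-0.3976, 0.7903, 0.8122)

result = (-0.3976, 0.7903, 0.8122)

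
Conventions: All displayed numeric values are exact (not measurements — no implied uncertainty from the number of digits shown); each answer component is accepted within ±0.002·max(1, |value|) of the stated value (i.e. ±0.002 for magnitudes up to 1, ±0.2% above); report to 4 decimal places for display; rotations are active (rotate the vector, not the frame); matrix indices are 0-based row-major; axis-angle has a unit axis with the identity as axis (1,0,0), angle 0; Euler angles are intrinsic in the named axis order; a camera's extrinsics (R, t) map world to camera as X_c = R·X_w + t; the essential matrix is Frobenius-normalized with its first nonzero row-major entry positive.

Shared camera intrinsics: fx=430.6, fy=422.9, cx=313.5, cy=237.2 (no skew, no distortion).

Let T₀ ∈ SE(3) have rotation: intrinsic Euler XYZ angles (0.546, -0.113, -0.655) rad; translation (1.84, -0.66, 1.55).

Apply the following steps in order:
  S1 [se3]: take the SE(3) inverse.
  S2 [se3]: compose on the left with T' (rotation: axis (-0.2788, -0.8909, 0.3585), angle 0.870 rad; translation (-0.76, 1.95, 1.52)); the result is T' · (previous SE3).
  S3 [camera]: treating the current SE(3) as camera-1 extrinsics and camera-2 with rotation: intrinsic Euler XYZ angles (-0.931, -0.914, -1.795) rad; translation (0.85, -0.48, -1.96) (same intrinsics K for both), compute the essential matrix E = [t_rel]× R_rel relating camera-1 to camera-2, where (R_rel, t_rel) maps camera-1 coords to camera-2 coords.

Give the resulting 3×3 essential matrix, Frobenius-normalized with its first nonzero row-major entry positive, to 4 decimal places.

matrix = [0.4706 0.3628 0.1962; 0.2872 0.1625 -0.5745; 0.1460 0.1379 0.3594]

after S1 (invert_se3): R=[0.7880 -0.5670 -0.2399; 0.6053 0.6421 0.4705; -0.1128 -0.5160 0.8492], t=(-1.4523, -1.4192, -1.4493)
after S2 (compose_se3): R=[0.4982 -0.1309 -0.8571; 0.8351 0.3382 0.4338; 0.2331 -0.9319 0.2779], t=(-0.4346, -0.0358, 0.0454)
after S3 (essential): [0.4706 0.3628 0.1962; 0.2872 0.1625 -0.5745; 0.1460 0.1379 0.3594]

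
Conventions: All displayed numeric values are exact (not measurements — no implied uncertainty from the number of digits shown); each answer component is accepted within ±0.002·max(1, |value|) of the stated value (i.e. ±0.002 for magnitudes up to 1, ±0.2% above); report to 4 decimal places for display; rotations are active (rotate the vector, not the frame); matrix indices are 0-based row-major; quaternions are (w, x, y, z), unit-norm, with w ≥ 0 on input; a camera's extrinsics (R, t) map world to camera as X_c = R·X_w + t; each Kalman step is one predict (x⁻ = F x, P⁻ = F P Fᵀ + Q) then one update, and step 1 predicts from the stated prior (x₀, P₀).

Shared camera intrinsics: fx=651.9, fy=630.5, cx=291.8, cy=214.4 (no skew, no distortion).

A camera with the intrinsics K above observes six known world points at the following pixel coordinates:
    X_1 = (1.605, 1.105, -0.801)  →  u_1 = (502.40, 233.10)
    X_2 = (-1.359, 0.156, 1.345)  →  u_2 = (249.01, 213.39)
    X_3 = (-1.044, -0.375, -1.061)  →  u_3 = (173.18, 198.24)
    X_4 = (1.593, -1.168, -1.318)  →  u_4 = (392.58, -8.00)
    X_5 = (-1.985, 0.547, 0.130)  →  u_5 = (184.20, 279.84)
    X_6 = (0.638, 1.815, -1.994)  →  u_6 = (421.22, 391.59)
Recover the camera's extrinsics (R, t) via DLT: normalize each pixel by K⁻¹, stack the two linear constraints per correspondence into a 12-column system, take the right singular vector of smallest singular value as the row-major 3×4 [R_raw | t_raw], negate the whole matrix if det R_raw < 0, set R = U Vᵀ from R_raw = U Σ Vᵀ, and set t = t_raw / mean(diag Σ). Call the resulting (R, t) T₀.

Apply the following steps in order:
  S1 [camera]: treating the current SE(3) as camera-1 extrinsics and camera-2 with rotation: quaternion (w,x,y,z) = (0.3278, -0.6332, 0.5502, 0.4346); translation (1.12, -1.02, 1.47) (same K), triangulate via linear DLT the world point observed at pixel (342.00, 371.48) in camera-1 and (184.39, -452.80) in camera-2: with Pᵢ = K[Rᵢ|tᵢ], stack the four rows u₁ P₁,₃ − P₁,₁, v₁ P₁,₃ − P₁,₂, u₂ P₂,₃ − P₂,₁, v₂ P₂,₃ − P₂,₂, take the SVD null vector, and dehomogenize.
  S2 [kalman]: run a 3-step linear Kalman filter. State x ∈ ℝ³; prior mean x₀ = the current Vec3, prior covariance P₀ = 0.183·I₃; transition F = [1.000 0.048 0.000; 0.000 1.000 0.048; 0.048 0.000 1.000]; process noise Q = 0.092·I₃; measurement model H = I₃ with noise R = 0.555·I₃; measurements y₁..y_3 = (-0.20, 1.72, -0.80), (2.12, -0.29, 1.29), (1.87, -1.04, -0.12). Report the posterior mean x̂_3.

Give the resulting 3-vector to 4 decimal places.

source (pnp_recover): camera pose = R=[0.8761 0.4058 0.2603; -0.3661 0.9113 -0.1885; -0.3137 0.0698 0.9469], t=(0.2100, -0.4000, 6.9301)
after S1 (triangulate): (-0.1638, 1.7473, -1.2194)
after S2 (kf_track): (1.0913, 0.3601, -0.2276)

result = (1.0913, 0.3601, -0.2276)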